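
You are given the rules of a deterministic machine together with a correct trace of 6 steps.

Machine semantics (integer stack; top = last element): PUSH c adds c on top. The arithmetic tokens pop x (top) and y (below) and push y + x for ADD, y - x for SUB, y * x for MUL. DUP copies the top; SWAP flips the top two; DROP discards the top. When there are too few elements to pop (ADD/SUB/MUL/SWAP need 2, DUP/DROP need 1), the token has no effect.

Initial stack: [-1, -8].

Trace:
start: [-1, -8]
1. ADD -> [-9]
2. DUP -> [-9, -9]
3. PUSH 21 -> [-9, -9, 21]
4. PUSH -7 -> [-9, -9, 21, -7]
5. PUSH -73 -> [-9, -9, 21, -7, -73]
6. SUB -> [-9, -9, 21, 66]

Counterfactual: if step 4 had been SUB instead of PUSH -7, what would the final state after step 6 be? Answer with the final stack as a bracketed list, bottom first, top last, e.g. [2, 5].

(re-executing from step 4 with the substitution; state before step 4: [-9, -9, 21])
4. SUB -> [-9, -30]
5. PUSH -73 -> [-9, -30, -73]
6. SUB -> [-9, 43]

[-9, 43]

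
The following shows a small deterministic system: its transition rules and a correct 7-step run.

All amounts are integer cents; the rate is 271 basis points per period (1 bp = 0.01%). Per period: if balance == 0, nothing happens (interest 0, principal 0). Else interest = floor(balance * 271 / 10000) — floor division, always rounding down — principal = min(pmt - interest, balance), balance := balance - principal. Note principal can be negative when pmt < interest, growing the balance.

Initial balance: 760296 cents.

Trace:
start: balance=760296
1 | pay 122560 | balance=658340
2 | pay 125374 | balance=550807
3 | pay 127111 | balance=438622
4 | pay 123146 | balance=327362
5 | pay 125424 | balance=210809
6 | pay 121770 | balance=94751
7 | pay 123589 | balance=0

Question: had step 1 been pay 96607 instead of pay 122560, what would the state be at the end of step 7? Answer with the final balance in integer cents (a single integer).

(re-executing from step 1 with the substitution; state before step 1: balance=760296)
1 | pay 96607 | balance=684293
2 | pay 125374 | balance=577463
3 | pay 127111 | balance=466001
4 | pay 123146 | balance=355483
5 | pay 125424 | balance=239692
6 | pay 121770 | balance=124417
7 | pay 123589 | balance=4199

4199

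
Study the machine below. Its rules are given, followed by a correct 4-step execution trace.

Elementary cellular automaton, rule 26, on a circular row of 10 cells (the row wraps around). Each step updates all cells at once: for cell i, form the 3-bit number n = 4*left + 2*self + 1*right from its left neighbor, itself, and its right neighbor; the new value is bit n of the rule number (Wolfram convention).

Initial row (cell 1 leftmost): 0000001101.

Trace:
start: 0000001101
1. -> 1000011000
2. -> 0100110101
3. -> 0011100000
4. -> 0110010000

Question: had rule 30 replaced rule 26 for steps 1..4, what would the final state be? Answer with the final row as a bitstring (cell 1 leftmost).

1100011110

(re-executing steps 1..4 under rule 30; state before step 1: 0000001101)
1. -> 1000011001
2. -> 0100110111
3. -> 0111100100
4. -> 1100011110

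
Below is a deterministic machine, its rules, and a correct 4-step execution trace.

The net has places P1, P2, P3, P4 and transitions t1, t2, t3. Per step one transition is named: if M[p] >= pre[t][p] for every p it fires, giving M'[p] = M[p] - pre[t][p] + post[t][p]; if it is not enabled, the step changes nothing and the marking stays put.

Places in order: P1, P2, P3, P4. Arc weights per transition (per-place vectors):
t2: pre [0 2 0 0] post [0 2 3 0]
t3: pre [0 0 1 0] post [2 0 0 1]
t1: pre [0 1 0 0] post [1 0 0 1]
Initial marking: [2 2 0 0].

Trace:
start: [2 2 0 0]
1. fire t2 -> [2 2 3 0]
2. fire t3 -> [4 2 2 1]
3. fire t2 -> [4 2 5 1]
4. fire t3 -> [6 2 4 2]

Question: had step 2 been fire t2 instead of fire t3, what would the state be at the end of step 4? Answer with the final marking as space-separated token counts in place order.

4 2 8 1

(re-executing from step 2 with the substitution; state before step 2: [2 2 3 0])
2. fire t2 -> [2 2 6 0]
3. fire t2 -> [2 2 9 0]
4. fire t3 -> [4 2 8 1]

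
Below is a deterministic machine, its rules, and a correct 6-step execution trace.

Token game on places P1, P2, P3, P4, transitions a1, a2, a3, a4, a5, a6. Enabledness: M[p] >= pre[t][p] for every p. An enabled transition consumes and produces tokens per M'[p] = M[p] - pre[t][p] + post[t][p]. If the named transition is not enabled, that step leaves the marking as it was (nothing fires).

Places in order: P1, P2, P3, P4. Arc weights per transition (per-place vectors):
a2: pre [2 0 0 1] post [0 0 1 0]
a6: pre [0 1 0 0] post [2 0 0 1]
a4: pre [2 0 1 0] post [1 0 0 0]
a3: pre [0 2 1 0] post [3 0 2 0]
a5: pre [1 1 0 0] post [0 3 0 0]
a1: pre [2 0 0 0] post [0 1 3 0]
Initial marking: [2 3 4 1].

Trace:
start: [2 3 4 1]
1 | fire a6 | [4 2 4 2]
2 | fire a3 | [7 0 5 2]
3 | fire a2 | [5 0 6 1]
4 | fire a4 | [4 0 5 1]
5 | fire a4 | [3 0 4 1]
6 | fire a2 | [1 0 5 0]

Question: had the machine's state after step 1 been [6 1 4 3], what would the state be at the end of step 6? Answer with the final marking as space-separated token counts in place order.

0 1 4 1

state after step 1 := [6 1 4 3]
2 | fire a3 | [6 1 4 3]
3 | fire a2 | [4 1 5 2]
4 | fire a4 | [3 1 4 2]
5 | fire a4 | [2 1 3 2]
6 | fire a2 | [0 1 4 1]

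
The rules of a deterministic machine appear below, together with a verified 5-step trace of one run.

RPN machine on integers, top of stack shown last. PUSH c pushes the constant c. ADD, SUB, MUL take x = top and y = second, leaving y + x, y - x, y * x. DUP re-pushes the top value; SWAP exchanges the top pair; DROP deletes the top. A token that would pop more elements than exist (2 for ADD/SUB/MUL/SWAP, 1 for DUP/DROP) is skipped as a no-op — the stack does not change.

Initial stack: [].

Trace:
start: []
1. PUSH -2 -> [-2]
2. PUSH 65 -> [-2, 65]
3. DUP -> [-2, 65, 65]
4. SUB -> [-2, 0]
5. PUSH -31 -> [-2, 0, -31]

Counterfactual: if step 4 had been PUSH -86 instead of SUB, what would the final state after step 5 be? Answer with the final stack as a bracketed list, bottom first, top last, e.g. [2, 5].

(re-executing from step 4 with the substitution; state before step 4: [-2, 65, 65])
4. PUSH -86 -> [-2, 65, 65, -86]
5. PUSH -31 -> [-2, 65, 65, -86, -31]

[-2, 65, 65, -86, -31]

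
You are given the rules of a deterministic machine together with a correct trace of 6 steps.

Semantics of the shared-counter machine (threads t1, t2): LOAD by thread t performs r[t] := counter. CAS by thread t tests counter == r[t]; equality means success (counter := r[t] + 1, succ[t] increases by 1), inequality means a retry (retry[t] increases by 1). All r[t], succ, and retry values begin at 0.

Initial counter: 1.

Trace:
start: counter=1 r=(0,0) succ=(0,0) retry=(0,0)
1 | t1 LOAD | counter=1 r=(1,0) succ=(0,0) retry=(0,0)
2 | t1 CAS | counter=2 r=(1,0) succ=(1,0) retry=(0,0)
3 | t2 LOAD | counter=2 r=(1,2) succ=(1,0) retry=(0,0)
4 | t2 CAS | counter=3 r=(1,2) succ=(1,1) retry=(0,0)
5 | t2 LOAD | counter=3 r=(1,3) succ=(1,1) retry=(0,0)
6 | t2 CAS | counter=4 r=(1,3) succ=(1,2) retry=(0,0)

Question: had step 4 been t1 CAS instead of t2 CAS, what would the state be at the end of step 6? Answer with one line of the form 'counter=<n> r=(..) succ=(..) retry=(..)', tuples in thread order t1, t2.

counter=3 r=(1,2) succ=(1,1) retry=(1,0)

(re-executing from step 4 with the substitution; state before step 4: counter=2 r=(1,2) succ=(1,0) retry=(0,0))
4 | t1 CAS | counter=2 r=(1,2) succ=(1,0) retry=(1,0)
5 | t2 LOAD | counter=2 r=(1,2) succ=(1,0) retry=(1,0)
6 | t2 CAS | counter=3 r=(1,2) succ=(1,1) retry=(1,0)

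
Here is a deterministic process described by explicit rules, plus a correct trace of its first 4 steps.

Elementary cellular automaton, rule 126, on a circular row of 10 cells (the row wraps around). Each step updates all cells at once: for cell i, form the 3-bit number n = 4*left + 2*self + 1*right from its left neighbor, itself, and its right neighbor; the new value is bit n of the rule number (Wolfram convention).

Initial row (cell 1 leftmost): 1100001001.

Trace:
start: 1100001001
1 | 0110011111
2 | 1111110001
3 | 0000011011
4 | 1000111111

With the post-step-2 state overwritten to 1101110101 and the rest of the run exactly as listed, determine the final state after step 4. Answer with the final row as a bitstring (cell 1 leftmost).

1101110001

state after step 2 := 1101110101
3 | 0111011111
4 | 1101110001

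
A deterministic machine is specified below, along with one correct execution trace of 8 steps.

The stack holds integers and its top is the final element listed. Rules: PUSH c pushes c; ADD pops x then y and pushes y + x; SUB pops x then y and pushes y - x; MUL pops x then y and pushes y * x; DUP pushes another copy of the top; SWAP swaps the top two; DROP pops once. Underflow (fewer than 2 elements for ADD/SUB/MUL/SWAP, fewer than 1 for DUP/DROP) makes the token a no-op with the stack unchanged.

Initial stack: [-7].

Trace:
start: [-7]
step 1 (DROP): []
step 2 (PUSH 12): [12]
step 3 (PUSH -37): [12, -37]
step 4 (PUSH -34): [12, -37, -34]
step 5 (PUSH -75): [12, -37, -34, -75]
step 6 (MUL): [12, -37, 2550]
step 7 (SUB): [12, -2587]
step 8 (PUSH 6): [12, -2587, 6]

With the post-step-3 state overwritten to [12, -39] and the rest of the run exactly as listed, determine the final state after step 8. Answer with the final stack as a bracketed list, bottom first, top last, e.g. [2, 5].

[12, -2589, 6]

state after step 3 := [12, -39]
step 4 (PUSH -34): [12, -39, -34]
step 5 (PUSH -75): [12, -39, -34, -75]
step 6 (MUL): [12, -39, 2550]
step 7 (SUB): [12, -2589]
step 8 (PUSH 6): [12, -2589, 6]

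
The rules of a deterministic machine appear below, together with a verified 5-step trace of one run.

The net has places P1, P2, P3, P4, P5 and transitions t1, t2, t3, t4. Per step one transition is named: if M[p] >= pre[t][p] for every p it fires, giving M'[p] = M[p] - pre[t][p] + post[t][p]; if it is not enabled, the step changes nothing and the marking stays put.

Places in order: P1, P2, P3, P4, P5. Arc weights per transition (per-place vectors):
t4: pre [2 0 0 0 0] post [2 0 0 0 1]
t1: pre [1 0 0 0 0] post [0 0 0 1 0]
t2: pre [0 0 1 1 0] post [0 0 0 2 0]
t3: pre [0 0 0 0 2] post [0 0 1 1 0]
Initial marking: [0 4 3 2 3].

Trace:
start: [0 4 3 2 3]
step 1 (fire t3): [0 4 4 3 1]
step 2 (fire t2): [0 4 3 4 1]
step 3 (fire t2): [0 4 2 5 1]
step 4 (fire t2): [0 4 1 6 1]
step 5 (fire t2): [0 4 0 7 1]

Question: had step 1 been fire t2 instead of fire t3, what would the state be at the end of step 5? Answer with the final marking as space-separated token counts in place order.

(re-executing from step 1 with the substitution; state before step 1: [0 4 3 2 3])
step 1 (fire t2): [0 4 2 3 3]
step 2 (fire t2): [0 4 1 4 3]
step 3 (fire t2): [0 4 0 5 3]
step 4 (fire t2): [0 4 0 5 3]
step 5 (fire t2): [0 4 0 5 3]

0 4 0 5 3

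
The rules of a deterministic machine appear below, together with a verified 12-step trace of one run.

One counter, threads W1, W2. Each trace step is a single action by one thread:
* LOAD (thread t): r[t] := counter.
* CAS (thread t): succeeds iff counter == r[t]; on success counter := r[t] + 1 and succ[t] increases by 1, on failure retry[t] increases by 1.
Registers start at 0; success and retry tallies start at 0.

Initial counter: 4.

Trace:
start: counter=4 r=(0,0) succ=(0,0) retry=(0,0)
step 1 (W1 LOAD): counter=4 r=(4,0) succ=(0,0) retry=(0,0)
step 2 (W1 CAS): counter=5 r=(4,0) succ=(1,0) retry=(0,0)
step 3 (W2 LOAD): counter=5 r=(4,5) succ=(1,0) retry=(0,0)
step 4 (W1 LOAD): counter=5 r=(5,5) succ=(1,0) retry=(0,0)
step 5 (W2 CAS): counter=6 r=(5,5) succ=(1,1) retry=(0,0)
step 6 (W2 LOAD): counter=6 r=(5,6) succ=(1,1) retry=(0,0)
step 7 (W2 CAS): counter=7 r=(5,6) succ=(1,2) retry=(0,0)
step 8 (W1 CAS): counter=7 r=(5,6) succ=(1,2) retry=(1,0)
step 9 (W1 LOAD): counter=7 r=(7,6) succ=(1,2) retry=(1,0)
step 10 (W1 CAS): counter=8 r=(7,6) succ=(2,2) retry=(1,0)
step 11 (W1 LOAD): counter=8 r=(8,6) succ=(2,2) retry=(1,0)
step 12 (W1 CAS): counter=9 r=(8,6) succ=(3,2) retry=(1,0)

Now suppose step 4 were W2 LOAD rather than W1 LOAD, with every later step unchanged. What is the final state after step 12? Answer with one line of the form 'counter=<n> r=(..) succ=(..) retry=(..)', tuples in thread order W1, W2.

(re-executing from step 4 with the substitution; state before step 4: counter=5 r=(4,5) succ=(1,0) retry=(0,0))
step 4 (W2 LOAD): counter=5 r=(4,5) succ=(1,0) retry=(0,0)
step 5 (W2 CAS): counter=6 r=(4,5) succ=(1,1) retry=(0,0)
step 6 (W2 LOAD): counter=6 r=(4,6) succ=(1,1) retry=(0,0)
step 7 (W2 CAS): counter=7 r=(4,6) succ=(1,2) retry=(0,0)
step 8 (W1 CAS): counter=7 r=(4,6) succ=(1,2) retry=(1,0)
step 9 (W1 LOAD): counter=7 r=(7,6) succ=(1,2) retry=(1,0)
step 10 (W1 CAS): counter=8 r=(7,6) succ=(2,2) retry=(1,0)
step 11 (W1 LOAD): counter=8 r=(8,6) succ=(2,2) retry=(1,0)
step 12 (W1 CAS): counter=9 r=(8,6) succ=(3,2) retry=(1,0)

counter=9 r=(8,6) succ=(3,2) retry=(1,0)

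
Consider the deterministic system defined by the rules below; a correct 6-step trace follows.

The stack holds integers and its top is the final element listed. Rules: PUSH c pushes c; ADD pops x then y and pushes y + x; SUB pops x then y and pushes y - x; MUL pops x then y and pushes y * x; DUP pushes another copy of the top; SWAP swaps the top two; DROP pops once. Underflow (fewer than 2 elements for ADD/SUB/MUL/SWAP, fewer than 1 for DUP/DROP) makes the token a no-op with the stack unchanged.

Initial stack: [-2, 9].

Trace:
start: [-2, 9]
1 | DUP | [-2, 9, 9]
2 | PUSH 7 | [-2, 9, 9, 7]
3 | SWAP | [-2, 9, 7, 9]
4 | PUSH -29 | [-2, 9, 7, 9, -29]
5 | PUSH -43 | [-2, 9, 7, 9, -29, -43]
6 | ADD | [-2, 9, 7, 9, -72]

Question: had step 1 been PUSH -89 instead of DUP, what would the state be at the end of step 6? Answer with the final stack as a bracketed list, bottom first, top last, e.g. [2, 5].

[-2, 9, 7, -89, -72]

(re-executing from step 1 with the substitution; state before step 1: [-2, 9])
1 | PUSH -89 | [-2, 9, -89]
2 | PUSH 7 | [-2, 9, -89, 7]
3 | SWAP | [-2, 9, 7, -89]
4 | PUSH -29 | [-2, 9, 7, -89, -29]
5 | PUSH -43 | [-2, 9, 7, -89, -29, -43]
6 | ADD | [-2, 9, 7, -89, -72]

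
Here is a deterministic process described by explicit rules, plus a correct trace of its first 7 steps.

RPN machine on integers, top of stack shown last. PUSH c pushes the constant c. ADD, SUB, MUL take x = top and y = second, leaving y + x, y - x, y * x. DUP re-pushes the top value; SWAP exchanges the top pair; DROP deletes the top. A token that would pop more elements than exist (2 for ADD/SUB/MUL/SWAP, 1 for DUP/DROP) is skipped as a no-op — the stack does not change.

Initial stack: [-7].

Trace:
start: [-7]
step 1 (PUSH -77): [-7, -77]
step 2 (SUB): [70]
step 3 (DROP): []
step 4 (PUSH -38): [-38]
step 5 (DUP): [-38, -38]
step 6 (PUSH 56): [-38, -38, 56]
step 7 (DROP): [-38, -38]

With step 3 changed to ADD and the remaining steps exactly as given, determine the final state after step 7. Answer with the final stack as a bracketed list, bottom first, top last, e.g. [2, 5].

[70, -38, -38]

(re-executing from step 3 with the substitution; state before step 3: [70])
step 3 (ADD): [70]
step 4 (PUSH -38): [70, -38]
step 5 (DUP): [70, -38, -38]
step 6 (PUSH 56): [70, -38, -38, 56]
step 7 (DROP): [70, -38, -38]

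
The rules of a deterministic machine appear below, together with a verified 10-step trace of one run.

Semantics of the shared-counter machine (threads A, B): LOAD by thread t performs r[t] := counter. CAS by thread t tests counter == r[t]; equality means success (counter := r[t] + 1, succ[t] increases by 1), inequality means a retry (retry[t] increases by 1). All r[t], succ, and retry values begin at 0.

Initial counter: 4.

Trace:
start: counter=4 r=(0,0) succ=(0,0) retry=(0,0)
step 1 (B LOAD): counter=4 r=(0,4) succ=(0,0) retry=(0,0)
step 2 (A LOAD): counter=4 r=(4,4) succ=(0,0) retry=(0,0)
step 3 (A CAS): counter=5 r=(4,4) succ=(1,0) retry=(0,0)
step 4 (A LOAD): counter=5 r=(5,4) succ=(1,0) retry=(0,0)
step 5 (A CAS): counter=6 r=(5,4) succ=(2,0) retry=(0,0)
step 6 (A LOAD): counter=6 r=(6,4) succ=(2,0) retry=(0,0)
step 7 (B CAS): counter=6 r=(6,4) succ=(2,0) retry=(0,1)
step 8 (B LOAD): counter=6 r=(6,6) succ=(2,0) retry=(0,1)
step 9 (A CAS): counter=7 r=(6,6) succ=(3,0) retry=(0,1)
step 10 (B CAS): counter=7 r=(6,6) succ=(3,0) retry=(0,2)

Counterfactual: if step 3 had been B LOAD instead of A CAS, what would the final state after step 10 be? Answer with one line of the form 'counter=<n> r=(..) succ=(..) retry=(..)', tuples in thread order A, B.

(re-executing from step 3 with the substitution; state before step 3: counter=4 r=(4,4) succ=(0,0) retry=(0,0))
step 3 (B LOAD): counter=4 r=(4,4) succ=(0,0) retry=(0,0)
step 4 (A LOAD): counter=4 r=(4,4) succ=(0,0) retry=(0,0)
step 5 (A CAS): counter=5 r=(4,4) succ=(1,0) retry=(0,0)
step 6 (A LOAD): counter=5 r=(5,4) succ=(1,0) retry=(0,0)
step 7 (B CAS): counter=5 r=(5,4) succ=(1,0) retry=(0,1)
step 8 (B LOAD): counter=5 r=(5,5) succ=(1,0) retry=(0,1)
step 9 (A CAS): counter=6 r=(5,5) succ=(2,0) retry=(0,1)
step 10 (B CAS): counter=6 r=(5,5) succ=(2,0) retry=(0,2)

counter=6 r=(5,5) succ=(2,0) retry=(0,2)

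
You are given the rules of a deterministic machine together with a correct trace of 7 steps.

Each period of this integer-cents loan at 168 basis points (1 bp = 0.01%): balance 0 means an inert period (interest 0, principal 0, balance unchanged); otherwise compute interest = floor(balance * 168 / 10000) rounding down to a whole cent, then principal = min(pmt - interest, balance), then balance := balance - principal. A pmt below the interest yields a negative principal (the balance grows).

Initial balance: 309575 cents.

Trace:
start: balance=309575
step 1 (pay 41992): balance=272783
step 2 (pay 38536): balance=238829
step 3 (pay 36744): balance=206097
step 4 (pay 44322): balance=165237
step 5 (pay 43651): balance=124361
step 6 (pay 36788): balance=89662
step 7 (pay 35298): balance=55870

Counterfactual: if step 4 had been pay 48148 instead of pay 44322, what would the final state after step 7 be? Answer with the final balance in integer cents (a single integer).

51847

(re-executing from step 4 with the substitution; state before step 4: balance=206097)
step 4 (pay 48148): balance=161411
step 5 (pay 43651): balance=120471
step 6 (pay 36788): balance=85706
step 7 (pay 35298): balance=51847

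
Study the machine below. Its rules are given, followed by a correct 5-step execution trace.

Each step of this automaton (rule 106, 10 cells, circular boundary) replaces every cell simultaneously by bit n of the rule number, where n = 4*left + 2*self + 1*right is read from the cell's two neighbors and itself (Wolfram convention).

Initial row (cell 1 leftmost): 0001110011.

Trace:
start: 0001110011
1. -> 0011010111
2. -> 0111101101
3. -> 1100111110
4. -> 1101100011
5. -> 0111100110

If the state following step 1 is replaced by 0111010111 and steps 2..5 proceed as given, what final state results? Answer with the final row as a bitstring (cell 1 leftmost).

state after step 1 := 0111010111
2. -> 1101101101
3. -> 0111111111
4. -> 1100000001
5. -> 0100000011

0100000011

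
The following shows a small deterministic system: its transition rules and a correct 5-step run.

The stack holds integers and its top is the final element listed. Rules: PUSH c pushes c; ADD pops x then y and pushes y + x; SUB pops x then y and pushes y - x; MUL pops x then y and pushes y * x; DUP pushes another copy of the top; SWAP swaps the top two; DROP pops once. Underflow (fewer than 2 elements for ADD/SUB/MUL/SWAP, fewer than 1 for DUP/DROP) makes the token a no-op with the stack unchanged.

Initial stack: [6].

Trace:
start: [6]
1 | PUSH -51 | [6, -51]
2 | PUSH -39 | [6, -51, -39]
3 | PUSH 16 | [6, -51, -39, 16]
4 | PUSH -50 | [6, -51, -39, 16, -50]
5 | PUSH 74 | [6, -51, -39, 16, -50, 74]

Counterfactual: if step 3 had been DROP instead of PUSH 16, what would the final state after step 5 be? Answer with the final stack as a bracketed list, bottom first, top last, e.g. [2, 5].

[6, -51, -50, 74]

(re-executing from step 3 with the substitution; state before step 3: [6, -51, -39])
3 | DROP | [6, -51]
4 | PUSH -50 | [6, -51, -50]
5 | PUSH 74 | [6, -51, -50, 74]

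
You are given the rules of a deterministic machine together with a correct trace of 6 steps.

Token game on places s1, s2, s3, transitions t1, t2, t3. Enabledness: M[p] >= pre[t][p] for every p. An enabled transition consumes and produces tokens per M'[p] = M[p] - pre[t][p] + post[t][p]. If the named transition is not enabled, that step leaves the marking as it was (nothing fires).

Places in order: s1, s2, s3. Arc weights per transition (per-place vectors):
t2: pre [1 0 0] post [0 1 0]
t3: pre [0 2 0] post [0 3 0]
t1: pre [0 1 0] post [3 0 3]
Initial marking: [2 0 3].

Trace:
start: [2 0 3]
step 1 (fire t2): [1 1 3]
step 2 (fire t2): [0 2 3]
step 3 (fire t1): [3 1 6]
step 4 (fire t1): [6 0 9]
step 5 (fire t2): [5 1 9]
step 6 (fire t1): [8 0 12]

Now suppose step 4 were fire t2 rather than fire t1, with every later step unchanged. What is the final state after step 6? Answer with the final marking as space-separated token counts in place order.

(re-executing from step 4 with the substitution; state before step 4: [3 1 6])
step 4 (fire t2): [2 2 6]
step 5 (fire t2): [1 3 6]
step 6 (fire t1): [4 2 9]

4 2 9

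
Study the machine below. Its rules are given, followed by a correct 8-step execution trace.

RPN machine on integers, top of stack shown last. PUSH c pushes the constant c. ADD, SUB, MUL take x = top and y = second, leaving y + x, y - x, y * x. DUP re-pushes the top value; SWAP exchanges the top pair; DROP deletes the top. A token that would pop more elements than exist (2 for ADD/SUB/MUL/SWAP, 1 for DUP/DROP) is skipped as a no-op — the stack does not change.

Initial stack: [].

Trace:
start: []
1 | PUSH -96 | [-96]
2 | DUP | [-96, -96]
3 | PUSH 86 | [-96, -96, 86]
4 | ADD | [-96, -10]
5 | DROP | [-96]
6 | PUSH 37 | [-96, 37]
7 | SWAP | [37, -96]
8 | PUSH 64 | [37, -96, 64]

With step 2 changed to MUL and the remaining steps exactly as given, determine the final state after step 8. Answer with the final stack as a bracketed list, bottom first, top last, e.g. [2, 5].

(re-executing from step 2 with the substitution; state before step 2: [-96])
2 | MUL | [-96]
3 | PUSH 86 | [-96, 86]
4 | ADD | [-10]
5 | DROP | []
6 | PUSH 37 | [37]
7 | SWAP | [37]
8 | PUSH 64 | [37, 64]

[37, 64]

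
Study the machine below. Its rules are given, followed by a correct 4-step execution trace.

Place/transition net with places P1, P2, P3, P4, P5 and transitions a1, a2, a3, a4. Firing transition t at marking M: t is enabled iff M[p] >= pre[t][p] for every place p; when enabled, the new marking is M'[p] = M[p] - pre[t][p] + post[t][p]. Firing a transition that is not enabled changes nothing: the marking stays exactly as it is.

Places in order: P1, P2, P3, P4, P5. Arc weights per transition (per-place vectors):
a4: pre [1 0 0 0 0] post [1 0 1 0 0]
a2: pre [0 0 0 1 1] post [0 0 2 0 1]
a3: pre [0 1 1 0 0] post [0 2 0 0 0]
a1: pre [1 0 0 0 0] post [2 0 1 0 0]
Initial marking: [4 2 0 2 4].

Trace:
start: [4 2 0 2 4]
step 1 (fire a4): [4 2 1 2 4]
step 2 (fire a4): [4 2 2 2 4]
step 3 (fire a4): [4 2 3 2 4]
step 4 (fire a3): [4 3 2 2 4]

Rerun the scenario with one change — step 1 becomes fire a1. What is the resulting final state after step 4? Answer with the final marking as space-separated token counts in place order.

5 3 2 2 4

(re-executing from step 1 with the substitution; state before step 1: [4 2 0 2 4])
step 1 (fire a1): [5 2 1 2 4]
step 2 (fire a4): [5 2 2 2 4]
step 3 (fire a4): [5 2 3 2 4]
step 4 (fire a3): [5 3 2 2 4]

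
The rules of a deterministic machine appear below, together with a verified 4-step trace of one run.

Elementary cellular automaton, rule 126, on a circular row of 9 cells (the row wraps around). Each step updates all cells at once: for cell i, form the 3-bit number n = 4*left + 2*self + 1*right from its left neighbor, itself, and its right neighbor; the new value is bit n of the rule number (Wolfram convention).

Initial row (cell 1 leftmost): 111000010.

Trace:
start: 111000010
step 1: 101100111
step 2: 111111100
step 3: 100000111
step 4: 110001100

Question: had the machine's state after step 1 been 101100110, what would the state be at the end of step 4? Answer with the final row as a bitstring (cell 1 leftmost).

state after step 1 := 101100110
step 2: 111111111
step 3: 000000000
step 4: 000000000

000000000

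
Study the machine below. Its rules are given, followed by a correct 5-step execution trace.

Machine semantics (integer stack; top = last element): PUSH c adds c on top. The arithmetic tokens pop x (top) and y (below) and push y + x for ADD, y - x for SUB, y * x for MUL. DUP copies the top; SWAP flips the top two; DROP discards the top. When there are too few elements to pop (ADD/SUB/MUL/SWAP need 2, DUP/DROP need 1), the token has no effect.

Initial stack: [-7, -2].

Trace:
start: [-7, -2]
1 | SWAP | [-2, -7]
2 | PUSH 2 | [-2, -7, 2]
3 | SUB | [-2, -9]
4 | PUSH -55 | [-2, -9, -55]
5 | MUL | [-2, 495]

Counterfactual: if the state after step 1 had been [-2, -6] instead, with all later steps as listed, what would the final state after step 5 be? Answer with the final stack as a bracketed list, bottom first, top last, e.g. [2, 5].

state after step 1 := [-2, -6]
2 | PUSH 2 | [-2, -6, 2]
3 | SUB | [-2, -8]
4 | PUSH -55 | [-2, -8, -55]
5 | MUL | [-2, 440]

[-2, 440]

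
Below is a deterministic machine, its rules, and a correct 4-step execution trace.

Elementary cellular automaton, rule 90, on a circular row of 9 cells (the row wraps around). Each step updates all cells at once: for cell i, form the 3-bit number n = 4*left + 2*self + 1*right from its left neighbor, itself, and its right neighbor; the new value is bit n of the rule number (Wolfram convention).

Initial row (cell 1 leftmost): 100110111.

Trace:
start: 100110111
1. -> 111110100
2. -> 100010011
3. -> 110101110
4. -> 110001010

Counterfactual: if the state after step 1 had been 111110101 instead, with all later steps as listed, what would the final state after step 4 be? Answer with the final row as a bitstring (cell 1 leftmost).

state after step 1 := 111110101
2. -> 000010001
3. -> 100101010
4. -> 011000000

011000000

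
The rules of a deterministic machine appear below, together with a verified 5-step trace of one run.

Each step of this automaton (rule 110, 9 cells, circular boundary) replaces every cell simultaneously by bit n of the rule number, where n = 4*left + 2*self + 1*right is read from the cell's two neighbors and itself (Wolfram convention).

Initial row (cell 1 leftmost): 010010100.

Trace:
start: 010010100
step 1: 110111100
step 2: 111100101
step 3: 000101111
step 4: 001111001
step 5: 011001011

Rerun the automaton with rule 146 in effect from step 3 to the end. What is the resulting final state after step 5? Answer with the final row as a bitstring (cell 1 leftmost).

001001000

(re-executing steps 3..5 under rule 146; state before step 3: 111100101)
step 3: 111011000
step 4: 010000101
step 5: 001001000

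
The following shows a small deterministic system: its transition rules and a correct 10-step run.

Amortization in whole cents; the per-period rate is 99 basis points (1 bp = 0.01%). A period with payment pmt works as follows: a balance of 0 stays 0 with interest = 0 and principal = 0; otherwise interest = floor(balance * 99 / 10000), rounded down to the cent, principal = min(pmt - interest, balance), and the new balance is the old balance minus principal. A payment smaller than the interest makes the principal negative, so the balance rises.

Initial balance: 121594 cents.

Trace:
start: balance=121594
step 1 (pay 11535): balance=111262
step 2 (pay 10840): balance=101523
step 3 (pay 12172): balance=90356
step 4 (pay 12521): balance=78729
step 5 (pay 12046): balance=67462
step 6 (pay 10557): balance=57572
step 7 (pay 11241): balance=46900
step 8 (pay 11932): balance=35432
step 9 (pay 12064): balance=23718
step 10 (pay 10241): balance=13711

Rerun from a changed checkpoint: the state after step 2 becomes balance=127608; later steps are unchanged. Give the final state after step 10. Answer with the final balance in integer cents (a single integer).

41935

state after step 2 := balance=127608
step 3 (pay 12172): balance=116699
step 4 (pay 12521): balance=105333
step 5 (pay 12046): balance=94329
step 6 (pay 10557): balance=84705
step 7 (pay 11241): balance=74302
step 8 (pay 11932): balance=63105
step 9 (pay 12064): balance=51665
step 10 (pay 10241): balance=41935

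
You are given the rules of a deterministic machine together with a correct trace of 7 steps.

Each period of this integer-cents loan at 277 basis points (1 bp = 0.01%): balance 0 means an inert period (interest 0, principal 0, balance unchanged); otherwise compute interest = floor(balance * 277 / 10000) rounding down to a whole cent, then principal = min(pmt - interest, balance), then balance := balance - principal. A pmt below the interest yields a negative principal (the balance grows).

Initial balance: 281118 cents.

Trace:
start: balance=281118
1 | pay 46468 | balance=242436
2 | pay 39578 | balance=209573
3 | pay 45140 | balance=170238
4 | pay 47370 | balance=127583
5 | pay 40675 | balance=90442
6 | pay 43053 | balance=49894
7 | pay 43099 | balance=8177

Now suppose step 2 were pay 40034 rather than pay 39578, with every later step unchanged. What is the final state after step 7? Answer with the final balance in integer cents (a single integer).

(re-executing from step 2 with the substitution; state before step 2: balance=242436)
2 | pay 40034 | balance=209117
3 | pay 45140 | balance=169769
4 | pay 47370 | balance=127101
5 | pay 40675 | balance=89946
6 | pay 43053 | balance=49384
7 | pay 43099 | balance=7652

7652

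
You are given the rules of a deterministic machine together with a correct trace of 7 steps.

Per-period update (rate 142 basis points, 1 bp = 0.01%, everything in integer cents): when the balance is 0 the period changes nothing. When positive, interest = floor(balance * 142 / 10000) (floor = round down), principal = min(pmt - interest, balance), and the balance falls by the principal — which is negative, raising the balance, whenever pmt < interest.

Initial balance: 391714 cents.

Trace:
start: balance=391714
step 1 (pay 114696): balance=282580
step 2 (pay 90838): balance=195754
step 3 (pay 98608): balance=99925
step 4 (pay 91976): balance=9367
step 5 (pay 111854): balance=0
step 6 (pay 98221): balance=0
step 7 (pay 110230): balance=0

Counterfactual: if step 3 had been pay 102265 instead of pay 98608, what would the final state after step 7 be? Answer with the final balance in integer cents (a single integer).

0

(re-executing from step 3 with the substitution; state before step 3: balance=195754)
step 3 (pay 102265): balance=96268
step 4 (pay 91976): balance=5659
step 5 (pay 111854): balance=0
step 6 (pay 98221): balance=0
step 7 (pay 110230): balance=0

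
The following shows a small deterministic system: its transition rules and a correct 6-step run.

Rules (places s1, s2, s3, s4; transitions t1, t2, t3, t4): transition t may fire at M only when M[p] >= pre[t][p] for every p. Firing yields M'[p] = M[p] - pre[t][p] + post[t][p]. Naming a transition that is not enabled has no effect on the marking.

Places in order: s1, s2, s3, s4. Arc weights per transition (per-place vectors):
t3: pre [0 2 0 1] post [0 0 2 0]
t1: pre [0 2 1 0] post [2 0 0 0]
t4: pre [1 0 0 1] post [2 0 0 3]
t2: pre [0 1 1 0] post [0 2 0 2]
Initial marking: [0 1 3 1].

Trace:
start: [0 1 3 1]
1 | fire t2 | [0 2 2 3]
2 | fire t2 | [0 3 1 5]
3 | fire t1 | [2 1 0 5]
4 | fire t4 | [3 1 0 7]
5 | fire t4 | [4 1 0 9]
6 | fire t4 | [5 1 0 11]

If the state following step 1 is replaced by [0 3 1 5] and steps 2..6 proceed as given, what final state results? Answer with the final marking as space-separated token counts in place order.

state after step 1 := [0 3 1 5]
2 | fire t2 | [0 4 0 7]
3 | fire t1 | [0 4 0 7]
4 | fire t4 | [0 4 0 7]
5 | fire t4 | [0 4 0 7]
6 | fire t4 | [0 4 0 7]

0 4 0 7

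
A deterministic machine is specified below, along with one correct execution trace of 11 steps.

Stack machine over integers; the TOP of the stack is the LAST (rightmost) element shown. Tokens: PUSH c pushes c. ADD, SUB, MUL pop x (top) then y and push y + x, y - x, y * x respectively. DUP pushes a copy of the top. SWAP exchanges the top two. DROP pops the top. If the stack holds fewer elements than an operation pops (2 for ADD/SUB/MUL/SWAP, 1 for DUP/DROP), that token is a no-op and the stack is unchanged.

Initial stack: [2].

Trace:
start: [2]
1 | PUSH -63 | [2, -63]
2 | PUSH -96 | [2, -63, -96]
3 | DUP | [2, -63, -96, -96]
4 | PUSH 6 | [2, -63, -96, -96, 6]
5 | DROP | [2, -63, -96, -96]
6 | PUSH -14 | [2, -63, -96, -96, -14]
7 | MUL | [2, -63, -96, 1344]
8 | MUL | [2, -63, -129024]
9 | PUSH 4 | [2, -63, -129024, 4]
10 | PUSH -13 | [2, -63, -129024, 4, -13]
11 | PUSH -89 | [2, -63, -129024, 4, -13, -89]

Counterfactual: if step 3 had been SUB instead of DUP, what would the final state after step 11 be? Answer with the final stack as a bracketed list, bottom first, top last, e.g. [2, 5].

[-924, 4, -13, -89]

(re-executing from step 3 with the substitution; state before step 3: [2, -63, -96])
3 | SUB | [2, 33]
4 | PUSH 6 | [2, 33, 6]
5 | DROP | [2, 33]
6 | PUSH -14 | [2, 33, -14]
7 | MUL | [2, -462]
8 | MUL | [-924]
9 | PUSH 4 | [-924, 4]
10 | PUSH -13 | [-924, 4, -13]
11 | PUSH -89 | [-924, 4, -13, -89]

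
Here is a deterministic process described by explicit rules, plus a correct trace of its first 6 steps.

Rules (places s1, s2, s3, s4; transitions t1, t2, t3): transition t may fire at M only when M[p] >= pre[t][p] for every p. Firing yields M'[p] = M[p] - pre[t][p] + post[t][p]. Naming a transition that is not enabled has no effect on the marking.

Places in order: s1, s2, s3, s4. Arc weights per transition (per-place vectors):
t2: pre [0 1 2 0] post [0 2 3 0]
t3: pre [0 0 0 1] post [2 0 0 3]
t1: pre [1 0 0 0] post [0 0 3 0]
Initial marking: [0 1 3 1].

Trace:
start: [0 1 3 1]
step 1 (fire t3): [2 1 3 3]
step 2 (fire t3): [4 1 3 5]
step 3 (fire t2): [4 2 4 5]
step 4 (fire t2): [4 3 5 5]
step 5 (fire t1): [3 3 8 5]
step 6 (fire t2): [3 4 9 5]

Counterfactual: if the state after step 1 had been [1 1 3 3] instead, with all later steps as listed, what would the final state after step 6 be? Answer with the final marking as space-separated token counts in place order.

state after step 1 := [1 1 3 3]
step 2 (fire t3): [3 1 3 5]
step 3 (fire t2): [3 2 4 5]
step 4 (fire t2): [3 3 5 5]
step 5 (fire t1): [2 3 8 5]
step 6 (fire t2): [2 4 9 5]

2 4 9 5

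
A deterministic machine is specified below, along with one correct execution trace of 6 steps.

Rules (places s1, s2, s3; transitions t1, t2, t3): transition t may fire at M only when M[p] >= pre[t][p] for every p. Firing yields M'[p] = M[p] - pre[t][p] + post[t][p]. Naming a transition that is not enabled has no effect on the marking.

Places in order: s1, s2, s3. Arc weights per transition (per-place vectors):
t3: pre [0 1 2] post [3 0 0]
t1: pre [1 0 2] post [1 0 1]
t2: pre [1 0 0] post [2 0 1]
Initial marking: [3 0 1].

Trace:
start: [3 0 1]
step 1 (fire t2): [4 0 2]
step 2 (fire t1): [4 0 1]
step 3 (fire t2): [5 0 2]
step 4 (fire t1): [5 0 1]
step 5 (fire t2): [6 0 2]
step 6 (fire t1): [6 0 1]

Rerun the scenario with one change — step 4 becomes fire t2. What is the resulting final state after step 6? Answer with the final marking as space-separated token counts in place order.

7 0 3

(re-executing from step 4 with the substitution; state before step 4: [5 0 2])
step 4 (fire t2): [6 0 3]
step 5 (fire t2): [7 0 4]
step 6 (fire t1): [7 0 3]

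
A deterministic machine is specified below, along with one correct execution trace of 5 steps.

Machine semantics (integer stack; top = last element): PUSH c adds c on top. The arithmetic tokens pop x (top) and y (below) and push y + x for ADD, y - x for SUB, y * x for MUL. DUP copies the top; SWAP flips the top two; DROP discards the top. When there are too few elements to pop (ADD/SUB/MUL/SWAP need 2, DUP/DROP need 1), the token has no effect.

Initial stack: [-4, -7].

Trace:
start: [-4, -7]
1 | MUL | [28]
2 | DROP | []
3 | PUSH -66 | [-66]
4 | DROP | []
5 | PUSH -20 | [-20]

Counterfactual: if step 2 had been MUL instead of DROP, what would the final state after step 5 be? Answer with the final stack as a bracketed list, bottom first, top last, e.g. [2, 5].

(re-executing from step 2 with the substitution; state before step 2: [28])
2 | MUL | [28]
3 | PUSH -66 | [28, -66]
4 | DROP | [28]
5 | PUSH -20 | [28, -20]

[28, -20]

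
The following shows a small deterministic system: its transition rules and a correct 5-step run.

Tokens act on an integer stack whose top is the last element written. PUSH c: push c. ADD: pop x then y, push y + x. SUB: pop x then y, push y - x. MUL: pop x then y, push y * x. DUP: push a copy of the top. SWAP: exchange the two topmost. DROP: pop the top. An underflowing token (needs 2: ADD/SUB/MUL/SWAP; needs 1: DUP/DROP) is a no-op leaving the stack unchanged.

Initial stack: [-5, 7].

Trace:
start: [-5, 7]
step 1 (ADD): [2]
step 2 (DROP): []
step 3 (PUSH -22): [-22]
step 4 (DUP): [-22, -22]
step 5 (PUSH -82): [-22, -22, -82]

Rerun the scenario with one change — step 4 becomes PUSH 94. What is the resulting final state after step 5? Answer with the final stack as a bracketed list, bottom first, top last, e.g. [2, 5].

(re-executing from step 4 with the substitution; state before step 4: [-22])
step 4 (PUSH 94): [-22, 94]
step 5 (PUSH -82): [-22, 94, -82]

[-22, 94, -82]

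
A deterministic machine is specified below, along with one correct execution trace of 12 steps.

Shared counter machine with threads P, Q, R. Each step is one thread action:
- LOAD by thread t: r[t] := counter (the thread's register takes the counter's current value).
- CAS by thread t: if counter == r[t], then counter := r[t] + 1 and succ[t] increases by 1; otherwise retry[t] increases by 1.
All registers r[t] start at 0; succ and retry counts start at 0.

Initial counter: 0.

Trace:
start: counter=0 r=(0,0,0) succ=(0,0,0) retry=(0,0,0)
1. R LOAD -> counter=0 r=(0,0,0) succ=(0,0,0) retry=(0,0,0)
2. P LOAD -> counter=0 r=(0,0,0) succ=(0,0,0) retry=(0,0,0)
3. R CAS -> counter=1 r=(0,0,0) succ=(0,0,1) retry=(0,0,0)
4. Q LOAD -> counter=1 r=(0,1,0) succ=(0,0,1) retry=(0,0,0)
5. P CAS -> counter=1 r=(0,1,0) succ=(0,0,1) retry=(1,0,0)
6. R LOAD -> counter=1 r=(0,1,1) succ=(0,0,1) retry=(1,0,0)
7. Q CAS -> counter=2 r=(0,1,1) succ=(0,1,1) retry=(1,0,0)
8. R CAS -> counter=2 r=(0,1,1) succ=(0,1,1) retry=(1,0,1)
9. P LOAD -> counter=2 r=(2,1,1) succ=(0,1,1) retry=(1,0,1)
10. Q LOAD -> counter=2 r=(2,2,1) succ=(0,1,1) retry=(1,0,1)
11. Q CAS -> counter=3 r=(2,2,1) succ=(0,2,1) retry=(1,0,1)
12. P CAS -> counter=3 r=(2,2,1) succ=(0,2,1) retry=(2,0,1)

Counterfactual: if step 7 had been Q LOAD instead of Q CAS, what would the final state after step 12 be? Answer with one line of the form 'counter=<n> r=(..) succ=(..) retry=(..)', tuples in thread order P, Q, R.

counter=3 r=(2,2,1) succ=(0,1,2) retry=(2,0,0)

(re-executing from step 7 with the substitution; state before step 7: counter=1 r=(0,1,1) succ=(0,0,1) retry=(1,0,0))
7. Q LOAD -> counter=1 r=(0,1,1) succ=(0,0,1) retry=(1,0,0)
8. R CAS -> counter=2 r=(0,1,1) succ=(0,0,2) retry=(1,0,0)
9. P LOAD -> counter=2 r=(2,1,1) succ=(0,0,2) retry=(1,0,0)
10. Q LOAD -> counter=2 r=(2,2,1) succ=(0,0,2) retry=(1,0,0)
11. Q CAS -> counter=3 r=(2,2,1) succ=(0,1,2) retry=(1,0,0)
12. P CAS -> counter=3 r=(2,2,1) succ=(0,1,2) retry=(2,0,0)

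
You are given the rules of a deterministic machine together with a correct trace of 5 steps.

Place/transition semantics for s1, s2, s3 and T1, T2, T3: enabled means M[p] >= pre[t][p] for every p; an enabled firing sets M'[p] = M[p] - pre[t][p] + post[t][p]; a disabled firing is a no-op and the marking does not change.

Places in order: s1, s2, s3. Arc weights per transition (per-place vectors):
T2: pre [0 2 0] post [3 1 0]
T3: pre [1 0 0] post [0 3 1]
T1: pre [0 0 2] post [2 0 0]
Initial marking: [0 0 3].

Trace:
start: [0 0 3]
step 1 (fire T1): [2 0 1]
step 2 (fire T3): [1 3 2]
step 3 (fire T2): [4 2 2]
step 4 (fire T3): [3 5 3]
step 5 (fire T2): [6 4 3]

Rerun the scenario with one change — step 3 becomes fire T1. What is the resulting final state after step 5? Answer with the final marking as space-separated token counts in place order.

(re-executing from step 3 with the substitution; state before step 3: [1 3 2])
step 3 (fire T1): [3 3 0]
step 4 (fire T3): [2 6 1]
step 5 (fire T2): [5 5 1]

5 5 1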